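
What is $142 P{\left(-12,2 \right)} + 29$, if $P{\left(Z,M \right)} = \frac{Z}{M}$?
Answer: $-823$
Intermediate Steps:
$142 P{\left(-12,2 \right)} + 29 = 142 \left(- \frac{12}{2}\right) + 29 = 142 \left(\left(-12\right) \frac{1}{2}\right) + 29 = 142 \left(-6\right) + 29 = -852 + 29 = -823$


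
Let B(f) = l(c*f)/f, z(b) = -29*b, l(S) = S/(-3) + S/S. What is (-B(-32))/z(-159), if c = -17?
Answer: -541/442656 ≈ -0.0012222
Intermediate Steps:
l(S) = 1 - S/3 (l(S) = S*(-1/3) + 1 = -S/3 + 1 = 1 - S/3)
B(f) = (1 + 17*f/3)/f (B(f) = (1 - (-17)*f/3)/f = (1 + 17*f/3)/f)
(-B(-32))/z(-159) = (-(17/3 + 1/(-32)))/((-29*(-159))) = -(17/3 - 1/32)/4611 = -1*541/96*(1/4611) = -541/96*1/4611 = -541/442656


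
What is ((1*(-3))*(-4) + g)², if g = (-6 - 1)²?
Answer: 3721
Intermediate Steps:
g = 49 (g = (-7)² = 49)
((1*(-3))*(-4) + g)² = ((1*(-3))*(-4) + 49)² = (-3*(-4) + 49)² = (12 + 49)² = 61² = 3721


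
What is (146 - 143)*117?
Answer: 351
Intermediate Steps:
(146 - 143)*117 = 3*117 = 351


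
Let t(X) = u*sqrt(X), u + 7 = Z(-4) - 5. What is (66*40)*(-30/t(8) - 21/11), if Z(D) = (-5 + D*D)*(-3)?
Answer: -5040 + 440*sqrt(2) ≈ -4417.8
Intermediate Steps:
Z(D) = 15 - 3*D**2 (Z(D) = (-5 + D**2)*(-3) = 15 - 3*D**2)
u = -45 (u = -7 + ((15 - 3*(-4)**2) - 5) = -7 + ((15 - 3*16) - 5) = -7 + ((15 - 48) - 5) = -7 + (-33 - 5) = -7 - 38 = -45)
t(X) = -45*sqrt(X)
(66*40)*(-30/t(8) - 21/11) = (66*40)*(-30*(-sqrt(2)/180) - 21/11) = 2640*(-30*(-sqrt(2)/180) - 21*1/11) = 2640*(-30*(-sqrt(2)/180) - 21/11) = 2640*(-(-1)*sqrt(2)/6 - 21/11) = 2640*(sqrt(2)/6 - 21/11) = 2640*(-21/11 + sqrt(2)/6) = -5040 + 440*sqrt(2)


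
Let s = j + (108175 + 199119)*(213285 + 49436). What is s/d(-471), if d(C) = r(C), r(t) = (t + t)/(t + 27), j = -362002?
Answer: 5974184647928/157 ≈ 3.8052e+10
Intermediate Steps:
r(t) = 2*t/(27 + t) (r(t) = (2*t)/(27 + t) = 2*t/(27 + t))
d(C) = 2*C/(27 + C)
s = 80732224972 (s = -362002 + (108175 + 199119)*(213285 + 49436) = -362002 + 307294*262721 = -362002 + 80732586974 = 80732224972)
s/d(-471) = 80732224972/((2*(-471)/(27 - 471))) = 80732224972/((2*(-471)/(-444))) = 80732224972/((2*(-471)*(-1/444))) = 80732224972/(157/74) = 80732224972*(74/157) = 5974184647928/157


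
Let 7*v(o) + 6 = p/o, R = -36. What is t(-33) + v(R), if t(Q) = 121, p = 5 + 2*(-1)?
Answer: 10091/84 ≈ 120.13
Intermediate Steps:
p = 3 (p = 5 - 2 = 3)
v(o) = -6/7 + 3/(7*o) (v(o) = -6/7 + (3/o)/7 = -6/7 + 3/(7*o))
t(-33) + v(R) = 121 + (3/7)*(1 - 2*(-36))/(-36) = 121 + (3/7)*(-1/36)*(1 + 72) = 121 + (3/7)*(-1/36)*73 = 121 - 73/84 = 10091/84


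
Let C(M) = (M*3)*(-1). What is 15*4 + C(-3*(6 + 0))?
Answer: 114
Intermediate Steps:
C(M) = -3*M (C(M) = (3*M)*(-1) = -3*M)
15*4 + C(-3*(6 + 0)) = 15*4 - (-9)*(6 + 0) = 60 - (-9)*6 = 60 - 3*(-18) = 60 + 54 = 114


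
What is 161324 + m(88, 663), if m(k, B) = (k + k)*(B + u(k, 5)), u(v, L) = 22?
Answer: 281884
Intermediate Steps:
m(k, B) = 2*k*(22 + B) (m(k, B) = (k + k)*(B + 22) = (2*k)*(22 + B) = 2*k*(22 + B))
161324 + m(88, 663) = 161324 + 2*88*(22 + 663) = 161324 + 2*88*685 = 161324 + 120560 = 281884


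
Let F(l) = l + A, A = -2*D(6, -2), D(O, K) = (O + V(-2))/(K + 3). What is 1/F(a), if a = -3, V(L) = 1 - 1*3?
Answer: -1/11 ≈ -0.090909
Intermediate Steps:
V(L) = -2 (V(L) = 1 - 3 = -2)
D(O, K) = (-2 + O)/(3 + K) (D(O, K) = (O - 2)/(K + 3) = (-2 + O)/(3 + K))
A = -8 (A = -2*(-2 + 6)/(3 - 2) = -2*4/1 = -2*4 = -8)
F(l) = -8 + l (F(l) = l - 8 = -8 + l)
1/F(a) = 1/(-8 - 3) = 1/(-11) = -1/11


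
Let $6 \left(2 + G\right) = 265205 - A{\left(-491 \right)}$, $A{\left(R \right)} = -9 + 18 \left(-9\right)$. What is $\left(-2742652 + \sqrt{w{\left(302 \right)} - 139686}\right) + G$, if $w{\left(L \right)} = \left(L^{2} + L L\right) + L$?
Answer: $- \frac{8095274}{3} + 4 \sqrt{2689} \approx -2.6982 \cdot 10^{6}$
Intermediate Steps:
$A{\left(R \right)} = -171$ ($A{\left(R \right)} = -9 - 162 = -171$)
$w{\left(L \right)} = L + 2 L^{2}$ ($w{\left(L \right)} = \left(L^{2} + L^{2}\right) + L = 2 L^{2} + L = L + 2 L^{2}$)
$G = \frac{132682}{3}$ ($G = -2 + \frac{265205 - -171}{6} = -2 + \frac{265205 + 171}{6} = -2 + \frac{1}{6} \cdot 265376 = -2 + \frac{132688}{3} = \frac{132682}{3} \approx 44227.0$)
$\left(-2742652 + \sqrt{w{\left(302 \right)} - 139686}\right) + G = \left(-2742652 + \sqrt{302 \left(1 + 2 \cdot 302\right) - 139686}\right) + \frac{132682}{3} = \left(-2742652 + \sqrt{302 \left(1 + 604\right) - 139686}\right) + \frac{132682}{3} = \left(-2742652 + \sqrt{302 \cdot 605 - 139686}\right) + \frac{132682}{3} = \left(-2742652 + \sqrt{182710 - 139686}\right) + \frac{132682}{3} = \left(-2742652 + \sqrt{43024}\right) + \frac{132682}{3} = \left(-2742652 + 4 \sqrt{2689}\right) + \frac{132682}{3} = - \frac{8095274}{3} + 4 \sqrt{2689}$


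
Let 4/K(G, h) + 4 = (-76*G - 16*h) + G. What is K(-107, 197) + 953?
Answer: 4640161/4869 ≈ 953.00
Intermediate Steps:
K(G, h) = 4/(-4 - 75*G - 16*h) (K(G, h) = 4/(-4 + ((-76*G - 16*h) + G)) = 4/(-4 + (-75*G - 16*h)) = 4/(-4 - 75*G - 16*h))
K(-107, 197) + 953 = -4/(4 + 16*197 + 75*(-107)) + 953 = -4/(4 + 3152 - 8025) + 953 = -4/(-4869) + 953 = -4*(-1/4869) + 953 = 4/4869 + 953 = 4640161/4869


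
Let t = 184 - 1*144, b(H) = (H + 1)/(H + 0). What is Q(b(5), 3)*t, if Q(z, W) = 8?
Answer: 320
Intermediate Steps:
b(H) = (1 + H)/H
t = 40 (t = 184 - 144 = 40)
Q(b(5), 3)*t = 8*40 = 320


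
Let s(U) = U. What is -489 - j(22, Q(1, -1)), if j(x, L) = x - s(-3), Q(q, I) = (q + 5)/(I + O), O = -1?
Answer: -514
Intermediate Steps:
Q(q, I) = (5 + q)/(-1 + I) (Q(q, I) = (q + 5)/(I - 1) = (5 + q)/(-1 + I))
j(x, L) = 3 + x (j(x, L) = x - 1*(-3) = x + 3 = 3 + x)
-489 - j(22, Q(1, -1)) = -489 - (3 + 22) = -489 - 1*25 = -489 - 25 = -514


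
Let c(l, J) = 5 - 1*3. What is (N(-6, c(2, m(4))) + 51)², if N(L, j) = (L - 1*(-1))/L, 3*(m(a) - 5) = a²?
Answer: 96721/36 ≈ 2686.7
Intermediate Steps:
m(a) = 5 + a²/3
c(l, J) = 2 (c(l, J) = 5 - 3 = 2)
N(L, j) = (1 + L)/L (N(L, j) = (L + 1)/L = (1 + L)/L)
(N(-6, c(2, m(4))) + 51)² = ((1 - 6)/(-6) + 51)² = (-⅙*(-5) + 51)² = (⅚ + 51)² = (311/6)² = 96721/36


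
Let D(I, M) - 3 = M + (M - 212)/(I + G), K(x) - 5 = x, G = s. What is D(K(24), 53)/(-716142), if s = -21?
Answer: -1/19824 ≈ -5.0444e-5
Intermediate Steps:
G = -21
K(x) = 5 + x
D(I, M) = 3 + M + (-212 + M)/(-21 + I) (D(I, M) = 3 + (M + (M - 212)/(I - 21)) = 3 + (M + (-212 + M)/(-21 + I)) = 3 + M + (-212 + M)/(-21 + I))
D(K(24), 53)/(-716142) = ((-275 - 20*53 + 3*(5 + 24) + (5 + 24)*53)/(-21 + (5 + 24)))/(-716142) = ((-275 - 1060 + 3*29 + 29*53)/(-21 + 29))*(-1/716142) = ((-275 - 1060 + 87 + 1537)/8)*(-1/716142) = ((1/8)*289)*(-1/716142) = (289/8)*(-1/716142) = -1/19824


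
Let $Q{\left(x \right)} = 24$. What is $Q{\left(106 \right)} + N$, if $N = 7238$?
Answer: $7262$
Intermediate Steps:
$Q{\left(106 \right)} + N = 24 + 7238 = 7262$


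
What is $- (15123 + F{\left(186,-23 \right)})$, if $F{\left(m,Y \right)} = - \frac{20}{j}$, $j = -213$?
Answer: $- \frac{3221219}{213} \approx -15123.0$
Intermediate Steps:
$F{\left(m,Y \right)} = \frac{20}{213}$ ($F{\left(m,Y \right)} = - \frac{20}{-213} = \left(-20\right) \left(- \frac{1}{213}\right) = \frac{20}{213}$)
$- (15123 + F{\left(186,-23 \right)}) = - (15123 + \frac{20}{213}) = \left(-1\right) \frac{3221219}{213} = - \frac{3221219}{213}$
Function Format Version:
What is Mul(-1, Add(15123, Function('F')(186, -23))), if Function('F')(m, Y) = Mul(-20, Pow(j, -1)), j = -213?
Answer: Rational(-3221219, 213) ≈ -15123.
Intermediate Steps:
Function('F')(m, Y) = Rational(20, 213) (Function('F')(m, Y) = Mul(-20, Pow(-213, -1)) = Mul(-20, Rational(-1, 213)) = Rational(20, 213))
Mul(-1, Add(15123, Function('F')(186, -23))) = Mul(-1, Add(15123, Rational(20, 213))) = Mul(-1, Rational(3221219, 213)) = Rational(-3221219, 213)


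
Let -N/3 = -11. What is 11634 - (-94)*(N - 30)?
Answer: 11916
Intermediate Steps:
N = 33 (N = -3*(-11) = 33)
11634 - (-94)*(N - 30) = 11634 - (-94)*(33 - 30) = 11634 - (-94)*3 = 11634 - 1*(-282) = 11634 + 282 = 11916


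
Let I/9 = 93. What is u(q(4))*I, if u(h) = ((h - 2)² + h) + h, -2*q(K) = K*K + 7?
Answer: 533169/4 ≈ 1.3329e+5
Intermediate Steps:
I = 837 (I = 9*93 = 837)
q(K) = -7/2 - K²/2 (q(K) = -(K*K + 7)/2 = -(K² + 7)/2 = -(7 + K²)/2 = -7/2 - K²/2)
u(h) = (-2 + h)² + 2*h (u(h) = ((-2 + h)² + h) + h = (h + (-2 + h)²) + h = (-2 + h)² + 2*h)
u(q(4))*I = ((-2 + (-7/2 - ½*4²))² + 2*(-7/2 - ½*4²))*837 = ((-2 + (-7/2 - ½*16))² + 2*(-7/2 - ½*16))*837 = ((-2 + (-7/2 - 8))² + 2*(-7/2 - 8))*837 = ((-2 - 23/2)² + 2*(-23/2))*837 = ((-27/2)² - 23)*837 = (729/4 - 23)*837 = (637/4)*837 = 533169/4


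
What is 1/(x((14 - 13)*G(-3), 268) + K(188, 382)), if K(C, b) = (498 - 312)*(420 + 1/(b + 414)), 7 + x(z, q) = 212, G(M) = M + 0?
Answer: 398/31173443 ≈ 1.2767e-5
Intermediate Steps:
G(M) = M
x(z, q) = 205 (x(z, q) = -7 + 212 = 205)
K(C, b) = 78120 + 186/(414 + b) (K(C, b) = 186*(420 + 1/(414 + b)) = 78120 + 186/(414 + b))
1/(x((14 - 13)*G(-3), 268) + K(188, 382)) = 1/(205 + 186*(173881 + 420*382)/(414 + 382)) = 1/(205 + 186*(173881 + 160440)/796) = 1/(205 + 186*(1/796)*334321) = 1/(205 + 31091853/398) = 1/(31173443/398) = 398/31173443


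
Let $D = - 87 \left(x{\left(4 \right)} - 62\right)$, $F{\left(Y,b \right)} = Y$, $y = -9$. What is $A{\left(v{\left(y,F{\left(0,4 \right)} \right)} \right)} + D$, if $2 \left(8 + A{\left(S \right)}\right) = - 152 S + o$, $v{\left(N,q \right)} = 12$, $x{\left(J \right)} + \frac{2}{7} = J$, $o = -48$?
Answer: $\frac{28888}{7} \approx 4126.9$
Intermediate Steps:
$x{\left(J \right)} = - \frac{2}{7} + J$
$A{\left(S \right)} = -32 - 76 S$ ($A{\left(S \right)} = -8 + \frac{- 152 S - 48}{2} = -8 + \frac{-48 - 152 S}{2} = -8 - \left(24 + 76 S\right) = -32 - 76 S$)
$D = \frac{35496}{7}$ ($D = - 87 \left(\left(- \frac{2}{7} + 4\right) - 62\right) = - 87 \left(\frac{26}{7} - 62\right) = \left(-87\right) \left(- \frac{408}{7}\right) = \frac{35496}{7} \approx 5070.9$)
$A{\left(v{\left(y,F{\left(0,4 \right)} \right)} \right)} + D = \left(-32 - 912\right) + \frac{35496}{7} = -944 + \frac{35496}{7} = \frac{28888}{7}$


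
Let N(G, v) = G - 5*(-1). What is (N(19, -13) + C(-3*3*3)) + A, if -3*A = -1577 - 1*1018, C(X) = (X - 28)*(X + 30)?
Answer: 724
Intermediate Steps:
C(X) = (-28 + X)*(30 + X)
A = 865 (A = -(-1577 - 1*1018)/3 = -(-1577 - 1018)/3 = -⅓*(-2595) = 865)
N(G, v) = 5 + G (N(G, v) = G + 5 = 5 + G)
(N(19, -13) + C(-3*3*3)) + A = ((5 + 19) + (-840 + (-3*3*3)² + 2*(-3*3*3))) + 865 = (24 + (-840 + (-9*3)² + 2*(-9*3))) + 865 = (24 + (-840 + (-27)² + 2*(-27))) + 865 = (24 + (-840 + 729 - 54)) + 865 = (24 - 165) + 865 = -141 + 865 = 724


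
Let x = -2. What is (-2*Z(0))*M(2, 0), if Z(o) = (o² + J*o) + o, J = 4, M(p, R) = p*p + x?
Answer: 0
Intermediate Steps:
M(p, R) = -2 + p² (M(p, R) = p*p - 2 = p² - 2 = -2 + p²)
Z(o) = o² + 5*o (Z(o) = (o² + 4*o) + o = o² + 5*o)
(-2*Z(0))*M(2, 0) = (-0*(5 + 0))*(-2 + 2²) = (-0*5)*(-2 + 4) = -2*0*2 = 0*2 = 0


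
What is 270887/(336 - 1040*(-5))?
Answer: 270887/5536 ≈ 48.932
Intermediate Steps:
270887/(336 - 1040*(-5)) = 270887/(336 - 104*(-50)) = 270887/(336 + 5200) = 270887/5536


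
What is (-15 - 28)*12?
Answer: -516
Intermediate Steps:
(-15 - 28)*12 = -43*12 = -516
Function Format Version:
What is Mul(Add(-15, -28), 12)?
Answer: -516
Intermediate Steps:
Mul(Add(-15, -28), 12) = Mul(-43, 12) = -516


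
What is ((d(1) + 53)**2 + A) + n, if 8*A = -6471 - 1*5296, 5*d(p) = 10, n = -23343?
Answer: -174311/8 ≈ -21789.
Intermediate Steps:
d(p) = 2 (d(p) = (1/5)*10 = 2)
A = -11767/8 (A = (-6471 - 1*5296)/8 = (-6471 - 5296)/8 = (1/8)*(-11767) = -11767/8 ≈ -1470.9)
((d(1) + 53)**2 + A) + n = ((2 + 53)**2 - 11767/8) - 23343 = (55**2 - 11767/8) - 23343 = (3025 - 11767/8) - 23343 = 12433/8 - 23343 = -174311/8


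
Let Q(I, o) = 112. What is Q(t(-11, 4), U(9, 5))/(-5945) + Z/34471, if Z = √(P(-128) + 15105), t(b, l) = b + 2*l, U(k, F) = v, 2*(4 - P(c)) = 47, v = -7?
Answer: -112/5945 + √60342/68942 ≈ -0.015276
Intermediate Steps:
P(c) = -39/2 (P(c) = 4 - ½*47 = 4 - 47/2 = -39/2)
U(k, F) = -7
Z = √60342/2 (Z = √(-39/2 + 15105) = √(30171/2) = √60342/2 ≈ 122.82)
Q(t(-11, 4), U(9, 5))/(-5945) + Z/34471 = 112/(-5945) + (√60342/2)/34471 = 112*(-1/5945) + (√60342/2)*(1/34471) = -112/5945 + √60342/68942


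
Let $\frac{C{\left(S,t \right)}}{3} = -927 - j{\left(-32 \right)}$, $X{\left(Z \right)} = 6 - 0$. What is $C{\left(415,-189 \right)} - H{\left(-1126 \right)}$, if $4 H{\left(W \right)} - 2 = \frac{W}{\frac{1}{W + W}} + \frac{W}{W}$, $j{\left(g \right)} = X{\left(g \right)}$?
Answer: $- \frac{2546951}{4} \approx -6.3674 \cdot 10^{5}$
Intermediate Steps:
$X{\left(Z \right)} = 6$ ($X{\left(Z \right)} = 6 + 0 = 6$)
$j{\left(g \right)} = 6$
$C{\left(S,t \right)} = -2799$ ($C{\left(S,t \right)} = 3 \left(-927 - 6\right) = 3 \left(-933\right) = -2799$)
$H{\left(W \right)} = \frac{3}{4} + \frac{W^{2}}{2}$ ($H{\left(W \right)} = \frac{1}{2} + \frac{\frac{W}{\frac{1}{W + W}} + \frac{W}{W}}{4} = \frac{1}{2} + \frac{\frac{W}{\frac{1}{2 W}} + 1}{4} = \frac{1}{2} + \frac{\frac{W}{\frac{1}{2} \frac{1}{W}} + 1}{4} = \frac{1}{2} + \frac{W 2 W + 1}{4} = \frac{1}{2} + \frac{2 W^{2} + 1}{4} = \frac{1}{2} + \frac{1 + 2 W^{2}}{4} = \frac{1}{2} + \left(\frac{1}{4} + \frac{W^{2}}{2}\right) = \frac{3}{4} + \frac{W^{2}}{2}$)
$C{\left(415,-189 \right)} - H{\left(-1126 \right)} = -2799 - \left(\frac{3}{4} + \frac{\left(-1126\right)^{2}}{2}\right) = -2799 - \left(\frac{3}{4} + \frac{1}{2} \cdot 1267876\right) = -2799 - \left(\frac{3}{4} + 633938\right) = -2799 - \frac{2535755}{4} = - \frac{2546951}{4}$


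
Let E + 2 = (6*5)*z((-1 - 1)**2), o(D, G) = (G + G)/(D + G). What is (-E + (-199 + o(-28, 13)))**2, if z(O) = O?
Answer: 22857961/225 ≈ 1.0159e+5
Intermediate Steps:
o(D, G) = 2*G/(D + G) (o(D, G) = (2*G)/(D + G) = 2*G/(D + G))
E = 118 (E = -2 + (6*5)*(-1 - 1)**2 = -2 + 30*(-2)**2 = -2 + 30*4 = -2 + 120 = 118)
(-E + (-199 + o(-28, 13)))**2 = (-1*118 + (-199 + 2*13/(-28 + 13)))**2 = (-118 + (-199 + 2*13/(-15)))**2 = (-118 + (-199 + 2*13*(-1/15)))**2 = (-118 + (-199 - 26/15))**2 = (-118 - 3011/15)**2 = (-4781/15)**2 = 22857961/225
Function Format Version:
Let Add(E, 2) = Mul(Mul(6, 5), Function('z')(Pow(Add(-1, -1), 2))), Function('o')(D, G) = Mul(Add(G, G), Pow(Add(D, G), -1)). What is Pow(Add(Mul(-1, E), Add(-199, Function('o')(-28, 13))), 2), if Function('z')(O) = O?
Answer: Rational(22857961, 225) ≈ 1.0159e+5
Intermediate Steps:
Function('o')(D, G) = Mul(2, G, Pow(Add(D, G), -1)) (Function('o')(D, G) = Mul(Mul(2, G), Pow(Add(D, G), -1)) = Mul(2, G, Pow(Add(D, G), -1)))
E = 118 (E = Add(-2, Mul(Mul(6, 5), Pow(Add(-1, -1), 2))) = Add(-2, Mul(30, Pow(-2, 2))) = Add(-2, Mul(30, 4)) = Add(-2, 120) = 118)
Pow(Add(Mul(-1, E), Add(-199, Function('o')(-28, 13))), 2) = Pow(Add(Mul(-1, 118), Add(-199, Mul(2, 13, Pow(Add(-28, 13), -1)))), 2) = Pow(Add(-118, Add(-199, Mul(2, 13, Pow(-15, -1)))), 2) = Pow(Add(-118, Add(-199, Mul(2, 13, Rational(-1, 15)))), 2) = Pow(Add(-118, Add(-199, Rational(-26, 15))), 2) = Pow(Add(-118, Rational(-3011, 15)), 2) = Pow(Rational(-4781, 15), 2) = Rational(22857961, 225)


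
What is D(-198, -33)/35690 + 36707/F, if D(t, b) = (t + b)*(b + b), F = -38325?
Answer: -72576988/136781925 ≈ -0.53060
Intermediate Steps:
D(t, b) = 2*b*(b + t) (D(t, b) = (b + t)*(2*b) = 2*b*(b + t))
D(-198, -33)/35690 + 36707/F = (2*(-33)*(-33 - 198))/35690 + 36707/(-38325) = (2*(-33)*(-231))*(1/35690) + 36707*(-1/38325) = 15246*(1/35690) - 36707/38325 = 7623/17845 - 36707/38325 = -72576988/136781925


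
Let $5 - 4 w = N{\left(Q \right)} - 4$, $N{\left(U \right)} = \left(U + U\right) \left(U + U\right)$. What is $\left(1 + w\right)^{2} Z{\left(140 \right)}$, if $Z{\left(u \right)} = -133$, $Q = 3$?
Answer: $- \frac{70357}{16} \approx -4397.3$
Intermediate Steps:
$N{\left(U \right)} = 4 U^{2}$ ($N{\left(U \right)} = 2 U 2 U = 4 U^{2}$)
$w = - \frac{27}{4}$ ($w = \frac{5}{4} - \frac{4 \cdot 3^{2} - 4}{4} = \frac{5}{4} - \frac{4 \cdot 9 - 4}{4} = \frac{5}{4} - \frac{36 - 4}{4} = \frac{5}{4} - 8 = - \frac{27}{4} \approx -6.75$)
$\left(1 + w\right)^{2} Z{\left(140 \right)} = \left(1 - \frac{27}{4}\right)^{2} \left(-133\right) = \left(- \frac{23}{4}\right)^{2} \left(-133\right) = \frac{529}{16} \left(-133\right) = - \frac{70357}{16}$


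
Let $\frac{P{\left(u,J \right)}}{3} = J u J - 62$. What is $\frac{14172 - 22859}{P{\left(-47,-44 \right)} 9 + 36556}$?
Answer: $\frac{1241}{345986} \approx 0.0035869$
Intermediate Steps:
$P{\left(u,J \right)} = -186 + 3 u J^{2}$ ($P{\left(u,J \right)} = 3 \left(J u J - 62\right) = 3 \left(u J^{2} - 62\right) = 3 \left(-62 + u J^{2}\right) = -186 + 3 u J^{2}$)
$\frac{14172 - 22859}{P{\left(-47,-44 \right)} 9 + 36556} = \frac{14172 - 22859}{\left(-186 + 3 \left(-47\right) \left(-44\right)^{2}\right) 9 + 36556} = - \frac{8687}{\left(-186 + 3 \left(-47\right) 1936\right) 9 + 36556} = - \frac{8687}{\left(-186 - 272976\right) 9 + 36556} = - \frac{8687}{\left(-273162\right) 9 + 36556} = - \frac{8687}{-2458458 + 36556} = - \frac{8687}{-2421902} = \left(-8687\right) \left(- \frac{1}{2421902}\right) = \frac{1241}{345986}$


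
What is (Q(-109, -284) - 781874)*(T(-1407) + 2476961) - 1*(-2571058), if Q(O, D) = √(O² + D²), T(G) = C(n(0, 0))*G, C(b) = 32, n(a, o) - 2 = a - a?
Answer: -1901465738880 + 2431937*√92537 ≈ -1.9007e+12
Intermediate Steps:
n(a, o) = 2 (n(a, o) = 2 + (a - a) = 2 + 0 = 2)
T(G) = 32*G
Q(O, D) = √(D² + O²)
(Q(-109, -284) - 781874)*(T(-1407) + 2476961) - 1*(-2571058) = (√((-284)² + (-109)²) - 781874)*(32*(-1407) + 2476961) - 1*(-2571058) = (√(80656 + 11881) - 781874)*(-45024 + 2476961) + 2571058 = (√92537 - 781874)*2431937 + 2571058 = (-781874 + √92537)*2431937 + 2571058 = (-1901468309938 + 2431937*√92537) + 2571058 = -1901465738880 + 2431937*√92537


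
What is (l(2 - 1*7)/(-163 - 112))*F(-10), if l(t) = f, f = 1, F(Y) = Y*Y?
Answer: -4/11 ≈ -0.36364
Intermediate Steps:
F(Y) = Y**2
l(t) = 1
(l(2 - 1*7)/(-163 - 112))*F(-10) = (1/(-163 - 112))*(-10)**2 = (1/(-275))*100 = -1/275*1*100 = -1/275*100 = -4/11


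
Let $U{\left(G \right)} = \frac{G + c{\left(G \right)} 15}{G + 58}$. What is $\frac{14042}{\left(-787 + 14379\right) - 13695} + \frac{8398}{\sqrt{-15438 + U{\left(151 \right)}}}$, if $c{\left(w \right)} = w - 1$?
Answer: $- \frac{14042}{103} - \frac{8398 i \sqrt{673845469}}{3224141} \approx -136.33 - 67.615 i$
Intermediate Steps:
$c{\left(w \right)} = -1 + w$
$U{\left(G \right)} = \frac{-15 + 16 G}{58 + G}$ ($U{\left(G \right)} = \frac{G + \left(-1 + G\right) 15}{G + 58} = \frac{G + \left(-15 + 15 G\right)}{58 + G} = \frac{-15 + 16 G}{58 + G}$)
$\frac{14042}{\left(-787 + 14379\right) - 13695} + \frac{8398}{\sqrt{-15438 + U{\left(151 \right)}}} = \frac{14042}{\left(-787 + 14379\right) - 13695} + \frac{8398}{\sqrt{-15438 + \frac{-15 + 16 \cdot 151}{58 + 151}}} = \frac{14042}{13592 - 13695} + \frac{8398}{\sqrt{-15438 + \frac{-15 + 2416}{209}}} = \frac{14042}{-103} + \frac{8398}{\sqrt{-15438 + \frac{1}{209} \cdot 2401}} = 14042 \left(- \frac{1}{103}\right) + \frac{8398}{\sqrt{-15438 + \frac{2401}{209}}} = - \frac{14042}{103} + \frac{8398}{\sqrt{- \frac{3224141}{209}}} = - \frac{14042}{103} + \frac{8398}{\frac{1}{209} i \sqrt{673845469}} = - \frac{14042}{103} + 8398 \left(- \frac{i \sqrt{673845469}}{3224141}\right) = - \frac{14042}{103} - \frac{8398 i \sqrt{673845469}}{3224141}$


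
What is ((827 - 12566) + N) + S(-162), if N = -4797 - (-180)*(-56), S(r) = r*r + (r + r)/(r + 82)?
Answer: -7359/20 ≈ -367.95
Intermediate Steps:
S(r) = r² + 2*r/(82 + r) (S(r) = r² + (2*r)/(82 + r) = r² + 2*r/(82 + r))
N = -14877 (N = -4797 - 1*10080 = -4797 - 10080 = -14877)
((827 - 12566) + N) + S(-162) = ((827 - 12566) - 14877) - 162*(2 + (-162)² + 82*(-162))/(82 - 162) = (-11739 - 14877) - 162*(2 + 26244 - 13284)/(-80) = -26616 - 162*(-1/80)*12962 = -26616 + 524961/20 = -7359/20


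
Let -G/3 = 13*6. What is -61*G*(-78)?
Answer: -1113372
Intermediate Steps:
G = -234 (G = -39*6 = -3*78 = -234)
-61*G*(-78) = -61*(-234)*(-78) = 14274*(-78) = -1113372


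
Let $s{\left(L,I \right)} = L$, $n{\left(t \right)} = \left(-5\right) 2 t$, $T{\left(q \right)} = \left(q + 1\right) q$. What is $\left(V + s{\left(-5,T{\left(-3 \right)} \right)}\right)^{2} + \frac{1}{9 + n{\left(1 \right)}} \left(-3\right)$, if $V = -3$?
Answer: $67$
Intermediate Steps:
$T{\left(q \right)} = q \left(1 + q\right)$ ($T{\left(q \right)} = \left(1 + q\right) q = q \left(1 + q\right)$)
$n{\left(t \right)} = - 10 t$
$\left(V + s{\left(-5,T{\left(-3 \right)} \right)}\right)^{2} + \frac{1}{9 + n{\left(1 \right)}} \left(-3\right) = \left(-3 - 5\right)^{2} + \frac{1}{9 - 10} \left(-3\right) = \left(-8\right)^{2} + \frac{1}{9 - 10} \left(-3\right) = 64 + \frac{1}{-1} \left(-3\right) = 64 - -3 = 64 + 3 = 67$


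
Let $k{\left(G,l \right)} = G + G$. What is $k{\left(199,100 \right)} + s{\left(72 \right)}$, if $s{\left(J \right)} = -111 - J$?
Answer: $215$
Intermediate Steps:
$k{\left(G,l \right)} = 2 G$
$k{\left(199,100 \right)} + s{\left(72 \right)} = 2 \cdot 199 - 183 = 398 - 183 = 215$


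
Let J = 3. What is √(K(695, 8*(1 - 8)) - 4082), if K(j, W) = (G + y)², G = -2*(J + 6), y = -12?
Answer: I*√3182 ≈ 56.409*I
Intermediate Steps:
G = -18 (G = -2*(3 + 6) = -2*9 = -18)
K(j, W) = 900 (K(j, W) = (-18 - 12)² = (-30)² = 900)
√(K(695, 8*(1 - 8)) - 4082) = √(900 - 4082) = √(-3182) = I*√3182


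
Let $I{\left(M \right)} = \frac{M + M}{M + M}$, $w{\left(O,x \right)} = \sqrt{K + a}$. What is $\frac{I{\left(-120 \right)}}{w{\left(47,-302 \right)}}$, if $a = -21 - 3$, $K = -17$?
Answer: $- \frac{i \sqrt{41}}{41} \approx - 0.15617 i$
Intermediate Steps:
$a = -24$
$w{\left(O,x \right)} = i \sqrt{41}$ ($w{\left(O,x \right)} = \sqrt{-17 - 24} = \sqrt{-41} = i \sqrt{41}$)
$I{\left(M \right)} = 1$ ($I{\left(M \right)} = \frac{2 M}{2 M} = 2 M \frac{1}{2 M} = 1$)
$\frac{I{\left(-120 \right)}}{w{\left(47,-302 \right)}} = 1 \frac{1}{i \sqrt{41}} = 1 \left(- \frac{i \sqrt{41}}{41}\right) = - \frac{i \sqrt{41}}{41}$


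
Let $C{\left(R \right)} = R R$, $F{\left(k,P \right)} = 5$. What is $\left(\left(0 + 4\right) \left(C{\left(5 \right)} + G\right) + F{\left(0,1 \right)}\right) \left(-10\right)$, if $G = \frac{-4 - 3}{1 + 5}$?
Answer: $- \frac{3010}{3} \approx -1003.3$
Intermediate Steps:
$G = - \frac{7}{6} \approx -1.1667$
$C{\left(R \right)} = R^{2}$
$\left(\left(0 + 4\right) \left(C{\left(5 \right)} + G\right) + F{\left(0,1 \right)}\right) \left(-10\right) = \left(\left(0 + 4\right) \left(5^{2} - \frac{7}{6}\right) + 5\right) \left(-10\right) = \left(4 \left(25 - \frac{7}{6}\right) + 5\right) \left(-10\right) = \left(4 \cdot \frac{143}{6} + 5\right) \left(-10\right) = \left(\frac{286}{3} + 5\right) \left(-10\right) = \frac{301}{3} \left(-10\right) = - \frac{3010}{3}$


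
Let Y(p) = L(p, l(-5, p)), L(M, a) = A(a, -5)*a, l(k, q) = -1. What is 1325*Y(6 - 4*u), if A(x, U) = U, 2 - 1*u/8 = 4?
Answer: 6625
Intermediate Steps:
u = -16 (u = 16 - 8*4 = 16 - 32 = -16)
L(M, a) = -5*a
Y(p) = 5 (Y(p) = -5*(-1) = 5)
1325*Y(6 - 4*u) = 1325*5 = 6625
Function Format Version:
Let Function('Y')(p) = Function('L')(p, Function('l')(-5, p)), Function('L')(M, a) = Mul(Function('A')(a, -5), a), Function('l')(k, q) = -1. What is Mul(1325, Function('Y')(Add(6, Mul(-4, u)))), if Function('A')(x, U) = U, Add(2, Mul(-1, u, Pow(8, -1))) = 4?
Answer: 6625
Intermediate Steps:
u = -16 (u = Add(16, Mul(-8, 4)) = Add(16, -32) = -16)
Function('L')(M, a) = Mul(-5, a)
Function('Y')(p) = 5 (Function('Y')(p) = Mul(-5, -1) = 5)
Mul(1325, Function('Y')(Add(6, Mul(-4, u)))) = Mul(1325, 5) = 6625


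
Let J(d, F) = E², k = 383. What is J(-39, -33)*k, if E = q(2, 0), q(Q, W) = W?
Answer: 0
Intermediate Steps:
E = 0
J(d, F) = 0 (J(d, F) = 0² = 0)
J(-39, -33)*k = 0*383 = 0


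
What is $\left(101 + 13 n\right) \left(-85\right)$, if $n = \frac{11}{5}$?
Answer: $-11016$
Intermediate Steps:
$n = \frac{11}{5}$ ($n = 11 \cdot \frac{1}{5} = \frac{11}{5} \approx 2.2$)
$\left(101 + 13 n\right) \left(-85\right) = \left(101 + 13 \cdot \frac{11}{5}\right) \left(-85\right) = \left(101 + \frac{143}{5}\right) \left(-85\right) = \frac{648}{5} \left(-85\right) = -11016$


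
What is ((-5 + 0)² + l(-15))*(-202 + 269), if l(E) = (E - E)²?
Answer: 1675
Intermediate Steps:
l(E) = 0 (l(E) = 0² = 0)
((-5 + 0)² + l(-15))*(-202 + 269) = ((-5 + 0)² + 0)*(-202 + 269) = ((-5)² + 0)*67 = (25 + 0)*67 = 25*67 = 1675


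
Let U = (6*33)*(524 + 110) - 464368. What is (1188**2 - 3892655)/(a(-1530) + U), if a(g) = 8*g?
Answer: 31409/4444 ≈ 7.0677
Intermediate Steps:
U = -338836 (U = 198*634 - 464368 = 125532 - 464368 = -338836)
(1188**2 - 3892655)/(a(-1530) + U) = (1188**2 - 3892655)/(8*(-1530) - 338836) = (1411344 - 3892655)/(-12240 - 338836) = -2481311/(-351076) = -2481311*(-1/351076) = 31409/4444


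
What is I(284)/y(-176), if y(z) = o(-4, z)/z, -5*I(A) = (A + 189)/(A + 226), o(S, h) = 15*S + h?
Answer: -10406/75225 ≈ -0.13833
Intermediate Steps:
o(S, h) = h + 15*S
I(A) = -(189 + A)/(5*(226 + A)) (I(A) = -(A + 189)/(5*(A + 226)) = -(189 + A)/(5*(226 + A)))
y(z) = (-60 + z)/z (y(z) = (z + 15*(-4))/z = (z - 60)/z = (-60 + z)/z)
I(284)/y(-176) = ((-189 - 1*284)/(5*(226 + 284)))/(((-60 - 176)/(-176))) = ((1/5)*(-189 - 284)/510)/((-1/176*(-236))) = ((1/5)*(1/510)*(-473))/(59/44) = -473/2550*44/59 = -10406/75225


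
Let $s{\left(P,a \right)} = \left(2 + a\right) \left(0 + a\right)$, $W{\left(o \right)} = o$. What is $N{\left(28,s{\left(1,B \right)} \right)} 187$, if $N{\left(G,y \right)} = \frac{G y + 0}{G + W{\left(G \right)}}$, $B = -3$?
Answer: $\frac{561}{2} \approx 280.5$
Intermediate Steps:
$s{\left(P,a \right)} = a \left(2 + a\right)$ ($s{\left(P,a \right)} = \left(2 + a\right) a = a \left(2 + a\right)$)
$N{\left(G,y \right)} = \frac{y}{2}$ ($N{\left(G,y \right)} = \frac{G y + 0}{G + G} = \frac{G y}{2 G} = G y \frac{1}{2 G} = \frac{y}{2}$)
$N{\left(28,s{\left(1,B \right)} \right)} 187 = \frac{\left(-3\right) \left(2 - 3\right)}{2} \cdot 187 = \frac{\left(-3\right) \left(-1\right)}{2} \cdot 187 = \frac{1}{2} \cdot 3 \cdot 187 = \frac{3}{2} \cdot 187 = \frac{561}{2}$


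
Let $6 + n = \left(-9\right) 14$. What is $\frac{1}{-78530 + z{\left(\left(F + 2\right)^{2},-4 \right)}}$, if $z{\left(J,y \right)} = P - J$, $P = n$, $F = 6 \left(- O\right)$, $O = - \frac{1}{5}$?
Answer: $- \frac{25}{1966806} \approx -1.2711 \cdot 10^{-5}$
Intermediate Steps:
$O = - \frac{1}{5}$ ($O = \left(-1\right) \frac{1}{5} = - \frac{1}{5} \approx -0.2$)
$F = \frac{6}{5}$ ($F = 6 \left(\left(-1\right) \left(- \frac{1}{5}\right)\right) = 6 \cdot \frac{1}{5} = \frac{6}{5} \approx 1.2$)
$n = -132$ ($n = -6 - 126 = -132$)
$P = -132$
$z{\left(J,y \right)} = -132 - J$
$\frac{1}{-78530 + z{\left(\left(F + 2\right)^{2},-4 \right)}} = \frac{1}{-78530 - \left(132 + \left(\frac{6}{5} + 2\right)^{2}\right)} = \frac{1}{-78530 - \frac{3556}{25}} = \frac{1}{- \frac{1966806}{25}} = - \frac{25}{1966806}$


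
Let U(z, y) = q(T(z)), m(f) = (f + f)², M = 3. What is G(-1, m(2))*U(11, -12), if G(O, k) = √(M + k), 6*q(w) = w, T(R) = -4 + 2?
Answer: -√19/3 ≈ -1.4530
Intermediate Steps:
T(R) = -2
m(f) = 4*f² (m(f) = (2*f)² = 4*f²)
q(w) = w/6
U(z, y) = -⅓ (U(z, y) = (⅙)*(-2) = -⅓)
G(O, k) = √(3 + k)
G(-1, m(2))*U(11, -12) = √(3 + 4*2²)*(-⅓) = √(3 + 4*4)*(-⅓) = √(3 + 16)*(-⅓) = √19*(-⅓) = -√19/3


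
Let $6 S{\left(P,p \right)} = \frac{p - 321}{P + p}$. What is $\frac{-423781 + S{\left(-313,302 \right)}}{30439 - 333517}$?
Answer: $\frac{27969527}{20003148} \approx 1.3983$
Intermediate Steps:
$S{\left(P,p \right)} = \frac{-321 + p}{6 \left(P + p\right)}$ ($S{\left(P,p \right)} = \frac{\left(p - 321\right) \frac{1}{P + p}}{6} = \frac{\left(-321 + p\right) \frac{1}{P + p}}{6} = \frac{\frac{1}{P + p} \left(-321 + p\right)}{6} = \frac{-321 + p}{6 \left(P + p\right)}$)
$\frac{-423781 + S{\left(-313,302 \right)}}{30439 - 333517} = \frac{-423781 + \frac{-321 + 302}{6 \left(-313 + 302\right)}}{30439 - 333517} = \frac{-423781 + \frac{1}{6} \frac{1}{-11} \left(-19\right)}{-303078} = \left(-423781 + \frac{1}{6} \left(- \frac{1}{11}\right) \left(-19\right)\right) \left(- \frac{1}{303078}\right) = \left(-423781 + \frac{19}{66}\right) \left(- \frac{1}{303078}\right) = \left(- \frac{27969527}{66}\right) \left(- \frac{1}{303078}\right) = \frac{27969527}{20003148}$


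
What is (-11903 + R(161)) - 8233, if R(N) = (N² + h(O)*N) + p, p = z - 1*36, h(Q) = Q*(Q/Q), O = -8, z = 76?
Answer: 4537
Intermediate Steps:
h(Q) = Q (h(Q) = Q*1 = Q)
p = 40 (p = 76 - 1*36 = 76 - 36 = 40)
R(N) = 40 + N² - 8*N (R(N) = (N² - 8*N) + 40 = 40 + N² - 8*N)
(-11903 + R(161)) - 8233 = (-11903 + (40 + 161² - 8*161)) - 8233 = (-11903 + (40 + 25921 - 1288)) - 8233 = (-11903 + 24673) - 8233 = 12770 - 8233 = 4537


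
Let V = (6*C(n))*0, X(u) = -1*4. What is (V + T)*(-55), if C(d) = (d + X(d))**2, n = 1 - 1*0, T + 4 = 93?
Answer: -4895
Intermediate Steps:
X(u) = -4
T = 89 (T = -4 + 93 = 89)
n = 1 (n = 1 + 0 = 1)
C(d) = (-4 + d)**2 (C(d) = (d - 4)**2 = (-4 + d)**2)
V = 0 (V = (6*(-4 + 1)**2)*0 = (6*(-3)**2)*0 = (6*9)*0 = 54*0 = 0)
(V + T)*(-55) = (0 + 89)*(-55) = 89*(-55) = -4895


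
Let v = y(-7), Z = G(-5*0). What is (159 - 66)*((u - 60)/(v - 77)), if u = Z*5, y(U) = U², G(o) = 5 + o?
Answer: 465/4 ≈ 116.25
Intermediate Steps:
Z = 5 (Z = 5 - 5*0 = 5 + 0 = 5)
u = 25 (u = 5*5 = 25)
v = 49 (v = (-7)² = 49)
(159 - 66)*((u - 60)/(v - 77)) = (159 - 66)*((25 - 60)/(49 - 77)) = 93*(-35/(-28)) = 93*(-35*(-1/28)) = 93*(5/4) = 465/4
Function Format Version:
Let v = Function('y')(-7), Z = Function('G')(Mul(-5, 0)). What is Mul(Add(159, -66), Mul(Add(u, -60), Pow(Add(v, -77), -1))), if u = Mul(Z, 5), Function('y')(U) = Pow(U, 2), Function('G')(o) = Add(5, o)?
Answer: Rational(465, 4) ≈ 116.25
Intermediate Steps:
Z = 5 (Z = Add(5, Mul(-5, 0)) = Add(5, 0) = 5)
u = 25 (u = Mul(5, 5) = 25)
v = 49 (v = Pow(-7, 2) = 49)
Mul(Add(159, -66), Mul(Add(u, -60), Pow(Add(v, -77), -1))) = Mul(Add(159, -66), Mul(Add(25, -60), Pow(Add(49, -77), -1))) = Mul(93, Mul(-35, Pow(-28, -1))) = Mul(93, Mul(-35, Rational(-1, 28))) = Mul(93, Rational(5, 4)) = Rational(465, 4)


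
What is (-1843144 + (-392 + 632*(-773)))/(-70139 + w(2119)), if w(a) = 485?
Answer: 1166036/34827 ≈ 33.481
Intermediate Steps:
(-1843144 + (-392 + 632*(-773)))/(-70139 + w(2119)) = (-1843144 + (-392 + 632*(-773)))/(-70139 + 485) = (-1843144 + (-392 - 488536))/(-69654) = (-1843144 - 488928)*(-1/69654) = -2332072*(-1/69654) = 1166036/34827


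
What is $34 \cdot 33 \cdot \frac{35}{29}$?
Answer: $\frac{39270}{29} \approx 1354.1$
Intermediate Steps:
$34 \cdot 33 \cdot \frac{35}{29} = 1122 \cdot 35 \cdot \frac{1}{29} = 1122 \cdot \frac{35}{29} = \frac{39270}{29}$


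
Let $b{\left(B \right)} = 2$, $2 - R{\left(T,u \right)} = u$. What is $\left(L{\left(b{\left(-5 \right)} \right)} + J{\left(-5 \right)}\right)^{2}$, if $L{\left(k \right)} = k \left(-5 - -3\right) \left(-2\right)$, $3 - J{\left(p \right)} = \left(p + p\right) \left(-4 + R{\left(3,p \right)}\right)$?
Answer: $1681$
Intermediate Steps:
$R{\left(T,u \right)} = 2 - u$
$J{\left(p \right)} = 3 - 2 p \left(-2 - p\right)$ ($J{\left(p \right)} = 3 - \left(p + p\right) \left(-4 - \left(-2 + p\right)\right) = 3 - 2 p \left(-2 - p\right)$)
$L{\left(k \right)} = 4 k$ ($L{\left(k \right)} = k \left(-5 + 3\right) \left(-2\right) = k \left(-2\right) \left(-2\right) = - 2 k \left(-2\right) = 4 k$)
$\left(L{\left(b{\left(-5 \right)} \right)} + J{\left(-5 \right)}\right)^{2} = \left(4 \cdot 2 + \left(3 + 2 \left(-5\right)^{2} + 4 \left(-5\right)\right)\right)^{2} = \left(8 + \left(3 + 2 \cdot 25 - 20\right)\right)^{2} = \left(8 + \left(3 + 50 - 20\right)\right)^{2} = \left(8 + 33\right)^{2} = 41^{2} = 1681$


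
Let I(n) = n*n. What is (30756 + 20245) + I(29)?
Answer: 51842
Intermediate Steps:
I(n) = n²
(30756 + 20245) + I(29) = (30756 + 20245) + 29² = 51001 + 841 = 51842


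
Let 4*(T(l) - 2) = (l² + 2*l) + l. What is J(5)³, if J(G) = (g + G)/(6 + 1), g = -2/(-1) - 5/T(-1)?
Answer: 1331/9261 ≈ 0.14372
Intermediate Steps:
T(l) = 2 + l²/4 + 3*l/4 (T(l) = 2 + ((l² + 2*l) + l)/4 = 2 + (l² + 3*l)/4 = 2 + (l²/4 + 3*l/4) = 2 + l²/4 + 3*l/4)
g = -4/3 (g = -2/(-1) - 5/(2 + (¼)*(-1)² + (¾)*(-1)) = -2*(-1) - 5/(2 + (¼)*1 - ¾) = 2 - 5/(2 + ¼ - ¾) = 2 - 5/3/2 = 2 - 5*⅔ = 2 - 10/3 = -4/3 ≈ -1.3333)
J(G) = -4/21 + G/7 (J(G) = (-4/3 + G)/(6 + 1) = (-4/3 + G)/7 = (-4/3 + G)*(⅐) = -4/21 + G/7)
J(5)³ = (-4/21 + (⅐)*5)³ = (-4/21 + 5/7)³ = (11/21)³ = 1331/9261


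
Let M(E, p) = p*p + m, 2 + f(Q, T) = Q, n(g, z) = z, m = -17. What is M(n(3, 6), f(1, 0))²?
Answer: 256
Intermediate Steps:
f(Q, T) = -2 + Q
M(E, p) = -17 + p² (M(E, p) = p*p - 17 = p² - 17 = -17 + p²)
M(n(3, 6), f(1, 0))² = (-17 + (-2 + 1)²)² = (-17 + (-1)²)² = (-17 + 1)² = (-16)² = 256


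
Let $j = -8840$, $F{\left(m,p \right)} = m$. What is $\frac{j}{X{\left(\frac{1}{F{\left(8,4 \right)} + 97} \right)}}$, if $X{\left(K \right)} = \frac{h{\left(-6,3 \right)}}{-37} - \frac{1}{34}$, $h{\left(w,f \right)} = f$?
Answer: $\frac{11120720}{139} \approx 80005.0$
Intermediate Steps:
$X{\left(K \right)} = - \frac{139}{1258}$ ($X{\left(K \right)} = \frac{3}{-37} - \frac{1}{34} = 3 \left(- \frac{1}{37}\right) - \frac{1}{34} = - \frac{3}{37} - \frac{1}{34} = - \frac{139}{1258}$)
$\frac{j}{X{\left(\frac{1}{F{\left(8,4 \right)} + 97} \right)}} = - \frac{8840}{- \frac{139}{1258}} = \left(-8840\right) \left(- \frac{1258}{139}\right) = \frac{11120720}{139}$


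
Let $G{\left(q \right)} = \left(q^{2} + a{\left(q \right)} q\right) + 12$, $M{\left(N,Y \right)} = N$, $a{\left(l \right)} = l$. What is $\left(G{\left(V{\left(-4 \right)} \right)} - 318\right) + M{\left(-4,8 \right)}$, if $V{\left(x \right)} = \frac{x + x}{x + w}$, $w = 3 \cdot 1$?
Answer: $-182$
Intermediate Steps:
$w = 3$
$V{\left(x \right)} = \frac{2 x}{3 + x}$ ($V{\left(x \right)} = \frac{x + x}{x + 3} = \frac{2 x}{3 + x}$)
$G{\left(q \right)} = 12 + 2 q^{2}$ ($G{\left(q \right)} = \left(q^{2} + q q\right) + 12 = \left(q^{2} + q^{2}\right) + 12 = 2 q^{2} + 12 = 12 + 2 q^{2}$)
$\left(G{\left(V{\left(-4 \right)} \right)} - 318\right) + M{\left(-4,8 \right)} = \left(\left(12 + 2 \left(2 \left(-4\right) \frac{1}{3 - 4}\right)^{2}\right) - 318\right) - 4 = \left(\left(12 + 2 \left(2 \left(-4\right) \frac{1}{-1}\right)^{2}\right) - 318\right) - 4 = \left(\left(12 + 2 \left(2 \left(-4\right) \left(-1\right)\right)^{2}\right) - 318\right) - 4 = \left(\left(12 + 2 \cdot 8^{2}\right) - 318\right) - 4 = \left(\left(12 + 2 \cdot 64\right) - 318\right) - 4 = \left(\left(12 + 128\right) - 318\right) - 4 = \left(140 - 318\right) - 4 = -178 - 4 = -182$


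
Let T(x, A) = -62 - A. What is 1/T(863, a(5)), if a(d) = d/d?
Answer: -1/63 ≈ -0.015873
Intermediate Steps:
a(d) = 1
1/T(863, a(5)) = 1/(-62 - 1*1) = 1/(-62 - 1) = 1/(-63) = -1/63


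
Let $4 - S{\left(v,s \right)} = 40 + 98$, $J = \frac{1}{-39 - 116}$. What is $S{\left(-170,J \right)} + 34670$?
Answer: $34536$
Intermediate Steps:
$J = - \frac{1}{155}$ ($J = \frac{1}{-155} = - \frac{1}{155} \approx -0.0064516$)
$S{\left(v,s \right)} = -134$ ($S{\left(v,s \right)} = 4 - \left(40 + 98\right) = 4 - 138 = -134$)
$S{\left(-170,J \right)} + 34670 = -134 + 34670 = 34536$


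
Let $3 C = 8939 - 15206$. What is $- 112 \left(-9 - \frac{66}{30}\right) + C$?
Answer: $- \frac{4173}{5} \approx -834.6$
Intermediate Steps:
$C = -2089$ ($C = \frac{8939 - 15206}{3} = \frac{1}{3} \left(-6267\right) = -2089$)
$- 112 \left(-9 - \frac{66}{30}\right) + C = - 112 \left(-9 - \frac{66}{30}\right) - 2089 = - 112 \left(-9 - \frac{11}{5}\right) - 2089 = \left(-112\right) \left(- \frac{56}{5}\right) - 2089 = \frac{6272}{5} - 2089 = - \frac{4173}{5}$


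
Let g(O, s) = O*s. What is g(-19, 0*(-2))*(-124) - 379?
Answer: -379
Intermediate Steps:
g(-19, 0*(-2))*(-124) - 379 = -0*(-2)*(-124) - 379 = -19*0*(-124) - 379 = 0*(-124) - 379 = 0 - 379 = -379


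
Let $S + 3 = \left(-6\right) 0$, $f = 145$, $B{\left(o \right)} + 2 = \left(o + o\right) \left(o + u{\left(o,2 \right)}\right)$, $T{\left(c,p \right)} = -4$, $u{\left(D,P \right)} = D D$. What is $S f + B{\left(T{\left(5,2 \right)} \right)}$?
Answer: $-533$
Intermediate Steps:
$u{\left(D,P \right)} = D^{2}$
$B{\left(o \right)} = -2 + 2 o \left(o + o^{2}\right)$ ($B{\left(o \right)} = -2 + \left(o + o\right) \left(o + o^{2}\right) = -2 + 2 o \left(o + o^{2}\right)$)
$S = -3$ ($S = -3 - 0 = -3 + 0 = -3$)
$S f + B{\left(T{\left(5,2 \right)} \right)} = \left(-3\right) 145 + \left(-2 + 2 \left(-4\right)^{2} + 2 \left(-4\right)^{3}\right) = -435 + \left(-2 + 2 \cdot 16 + 2 \left(-64\right)\right) = -435 - 98 = -533$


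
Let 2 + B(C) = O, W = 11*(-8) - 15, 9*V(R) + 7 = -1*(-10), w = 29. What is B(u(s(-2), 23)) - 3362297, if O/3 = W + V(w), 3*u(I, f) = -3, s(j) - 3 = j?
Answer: -3362607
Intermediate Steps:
V(R) = ⅓ (V(R) = -7/9 + (-1*(-10))/9 = -7/9 + (⅑)*10 = -7/9 + 10/9 = ⅓)
s(j) = 3 + j
u(I, f) = -1 (u(I, f) = (⅓)*(-3) = -1)
W = -103 (W = -88 - 15 = -103)
O = -308 (O = 3*(-103 + ⅓) = 3*(-308/3) = -308)
B(C) = -310 (B(C) = -2 - 308 = -310)
B(u(s(-2), 23)) - 3362297 = -310 - 3362297 = -3362607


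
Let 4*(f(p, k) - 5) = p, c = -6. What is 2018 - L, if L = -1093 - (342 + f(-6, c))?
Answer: 6913/2 ≈ 3456.5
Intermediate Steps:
f(p, k) = 5 + p/4
L = -2877/2 (L = -1093 - (342 + (5 + (¼)*(-6))) = -1093 - (342 + (5 - 3/2)) = -1093 - (342 + 7/2) = -1093 - 1*691/2 = -1093 - 691/2 = -2877/2 ≈ -1438.5)
2018 - L = 2018 - 1*(-2877/2) = 2018 + 2877/2 = 6913/2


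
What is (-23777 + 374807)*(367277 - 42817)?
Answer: 113895193800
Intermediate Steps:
(-23777 + 374807)*(367277 - 42817) = 351030*324460 = 113895193800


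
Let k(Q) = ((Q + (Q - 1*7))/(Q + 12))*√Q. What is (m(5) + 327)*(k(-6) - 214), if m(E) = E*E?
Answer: -75328 - 3344*I*√6/3 ≈ -75328.0 - 2730.4*I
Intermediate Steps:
m(E) = E²
k(Q) = √Q*(-7 + 2*Q)/(12 + Q) (k(Q) = ((Q + (Q - 7))/(12 + Q))*√Q = ((Q + (-7 + Q))/(12 + Q))*√Q = ((-7 + 2*Q)/(12 + Q))*√Q = √Q*(-7 + 2*Q)/(12 + Q))
(m(5) + 327)*(k(-6) - 214) = (5² + 327)*(√(-6)*(-7 + 2*(-6))/(12 - 6) - 214) = (25 + 327)*((I*√6)*(-7 - 12)/6 - 214) = 352*((I*√6)*(⅙)*(-19) - 214) = 352*(-19*I*√6/6 - 214) = 352*(-214 - 19*I*√6/6) = -75328 - 3344*I*√6/3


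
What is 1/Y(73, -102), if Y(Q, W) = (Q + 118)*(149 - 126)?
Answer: 1/4393 ≈ 0.00022763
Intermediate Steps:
Y(Q, W) = 2714 + 23*Q (Y(Q, W) = (118 + Q)*23 = 2714 + 23*Q)
1/Y(73, -102) = 1/(2714 + 23*73) = 1/(2714 + 1679) = 1/4393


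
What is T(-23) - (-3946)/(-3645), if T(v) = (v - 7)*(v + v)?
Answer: 5026154/3645 ≈ 1378.9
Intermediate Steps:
T(v) = 2*v*(-7 + v) (T(v) = (-7 + v)*(2*v) = 2*v*(-7 + v))
T(-23) - (-3946)/(-3645) = 2*(-23)*(-7 - 23) - (-3946)/(-3645) = 2*(-23)*(-30) - (-3946)*(-1)/3645 = 1380 - 1*3946/3645 = 1380 - 3946/3645 = 5026154/3645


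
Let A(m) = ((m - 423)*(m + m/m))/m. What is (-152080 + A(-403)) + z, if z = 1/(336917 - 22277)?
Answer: -19388208674477/126799920 ≈ -1.5290e+5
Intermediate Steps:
A(m) = (1 + m)*(-423 + m)/m (A(m) = ((-423 + m)*(m + 1))/m = ((-423 + m)*(1 + m))/m = ((1 + m)*(-423 + m))/m = (1 + m)*(-423 + m)/m)
z = 1/314640 ≈ 3.1782e-6
(-152080 + A(-403)) + z = (-152080 + (-422 - 403 - 423/(-403))) + 1/314640 = (-152080 + (-422 - 403 - 423*(-1/403))) + 1/314640 = (-152080 + (-422 - 403 + 423/403)) + 1/314640 = (-152080 - 332052/403) + 1/314640 = -61620292/403 + 1/314640 = -19388208674477/126799920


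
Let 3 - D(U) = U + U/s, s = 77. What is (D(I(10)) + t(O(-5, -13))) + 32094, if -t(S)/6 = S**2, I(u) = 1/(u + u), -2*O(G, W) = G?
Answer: 12342888/385 ≈ 32059.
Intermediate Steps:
O(G, W) = -G/2
I(u) = 1/(2*u)
D(U) = 3 - 78*U/77 (D(U) = 3 - (U + U/77) = 3 - 78*U/77)
t(S) = -6*S**2
(D(I(10)) + t(O(-5, -13))) + 32094 = ((3 - 39/(77*10)) - 6*(-1/2*(-5))**2) + 32094 = ((3 - 39/(77*10)) - 6*(5/2)**2) + 32094 = ((3 - 78/77*1/20) - 6*25/4) + 32094 = ((3 - 39/770) - 75/2) + 32094 = (2271/770 - 75/2) + 32094 = -13302/385 + 32094 = 12342888/385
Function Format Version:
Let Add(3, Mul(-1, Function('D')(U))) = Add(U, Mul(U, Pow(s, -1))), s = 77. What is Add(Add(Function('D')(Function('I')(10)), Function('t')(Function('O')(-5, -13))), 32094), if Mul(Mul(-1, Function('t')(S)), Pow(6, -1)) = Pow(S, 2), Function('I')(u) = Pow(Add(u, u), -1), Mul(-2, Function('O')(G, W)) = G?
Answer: Rational(12342888, 385) ≈ 32059.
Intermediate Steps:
Function('O')(G, W) = Mul(Rational(-1, 2), G)
Function('I')(u) = Mul(Rational(1, 2), Pow(u, -1)) (Function('I')(u) = Pow(Mul(2, u), -1) = Mul(Rational(1, 2), Pow(u, -1)))
Function('D')(U) = Add(3, Mul(Rational(-78, 77), U)) (Function('D')(U) = Add(3, Mul(-1, Add(U, Mul(U, Pow(77, -1))))) = Add(3, Mul(-1, Add(U, Mul(U, Rational(1, 77))))) = Add(3, Mul(-1, Add(U, Mul(Rational(1, 77), U)))) = Add(3, Mul(-1, Mul(Rational(78, 77), U))) = Add(3, Mul(Rational(-78, 77), U)))
Function('t')(S) = Mul(-6, Pow(S, 2))
Add(Add(Function('D')(Function('I')(10)), Function('t')(Function('O')(-5, -13))), 32094) = Add(Add(Add(3, Mul(Rational(-78, 77), Mul(Rational(1, 2), Pow(10, -1)))), Mul(-6, Pow(Mul(Rational(-1, 2), -5), 2))), 32094) = Add(Add(Add(3, Mul(Rational(-78, 77), Mul(Rational(1, 2), Rational(1, 10)))), Mul(-6, Pow(Rational(5, 2), 2))), 32094) = Add(Add(Add(3, Mul(Rational(-78, 77), Rational(1, 20))), Mul(-6, Rational(25, 4))), 32094) = Add(Add(Add(3, Rational(-39, 770)), Rational(-75, 2)), 32094) = Add(Add(Rational(2271, 770), Rational(-75, 2)), 32094) = Add(Rational(-13302, 385), 32094) = Rational(12342888, 385)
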